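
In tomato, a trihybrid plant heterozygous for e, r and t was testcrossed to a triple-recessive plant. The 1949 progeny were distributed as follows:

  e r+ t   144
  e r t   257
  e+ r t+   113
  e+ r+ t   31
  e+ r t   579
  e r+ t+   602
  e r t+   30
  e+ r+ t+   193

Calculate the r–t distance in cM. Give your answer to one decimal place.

The two most frequent reciprocal classes, e r+ t+ and e+ r t, are the parental types, so the F1 was e r+ t+ / e+ r t.
The two rarest classes, e r t+ and e+ r+ t, are the double crossovers. Comparing them with the parentals, only the r allele has switched, so r is the middle locus and the order is e – r – t.
Crossovers in the r–t interval produce the single-crossover classes e r+ t and e+ r t+ (144 + 113 = 257) plus the double crossovers (61).
RF(r–t) = (257 + 61) / 1949 = 318/1949 = 0.1632 → 16.3 cM.

16.3 cM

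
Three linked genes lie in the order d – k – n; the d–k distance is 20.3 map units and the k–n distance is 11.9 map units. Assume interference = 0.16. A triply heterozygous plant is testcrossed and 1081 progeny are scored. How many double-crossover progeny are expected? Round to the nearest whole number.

22

Map distances give recombination frequencies of 0.203 and 0.119 for the two intervals.
With interference 0.16 (so coincidence = 0.84), expected double-crossover frequency = 0.203 × 0.119 × 0.84 = 0.02029.
Expected number = 0.02029 × 1081 = 21.94 ≈ 22.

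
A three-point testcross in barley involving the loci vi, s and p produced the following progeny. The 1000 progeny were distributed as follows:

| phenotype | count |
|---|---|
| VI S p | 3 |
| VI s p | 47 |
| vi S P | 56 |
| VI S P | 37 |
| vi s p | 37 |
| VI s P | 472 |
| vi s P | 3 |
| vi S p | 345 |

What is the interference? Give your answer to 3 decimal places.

0.312

The two most frequent reciprocal classes, vi S p and VI s P, are the parental types, so the F1 was vi S p / VI s P.
The two rarest classes, VI S p and vi s P, are the double crossovers. Comparing them with the parentals, only the vi allele has switched, so vi is the middle locus and the order is s – vi – p.
s–vi: (74 + 6)/1000 = 0.0800; vi–p: (103 + 6)/1000 = 0.1090.
Expected DCO frequency = 0.0800 × 0.1090 ≈ 0.00872; observed = 6/1000 ≈ 0.00600.
Coefficient of coincidence = 0.00600/0.00872 ≈ 0.688; interference = 1 − 0.688 = 0.312.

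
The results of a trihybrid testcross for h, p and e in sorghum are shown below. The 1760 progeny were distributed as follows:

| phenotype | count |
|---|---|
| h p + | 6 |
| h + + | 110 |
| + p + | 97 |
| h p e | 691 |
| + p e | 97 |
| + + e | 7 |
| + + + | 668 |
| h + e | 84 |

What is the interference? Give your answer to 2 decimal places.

The two most frequent reciprocal classes, h p e and + + +, are the parental types, so the F1 was h p e / + + +.
The two rarest classes, h p + and + + e, are the double crossovers. Comparing them with the parentals, only the e allele has switched, so e is the middle locus and the order is h – e – p.
h–e: (207 + 13)/1760 = 0.1250; e–p: (181 + 13)/1760 = 0.1102.
Expected DCO frequency = 0.1250 × 0.1102 ≈ 0.01378; observed = 13/1760 ≈ 0.00739.
Coefficient of coincidence = 0.00739/0.01378 ≈ 0.54; interference = 1 − 0.54 = 0.46.

0.46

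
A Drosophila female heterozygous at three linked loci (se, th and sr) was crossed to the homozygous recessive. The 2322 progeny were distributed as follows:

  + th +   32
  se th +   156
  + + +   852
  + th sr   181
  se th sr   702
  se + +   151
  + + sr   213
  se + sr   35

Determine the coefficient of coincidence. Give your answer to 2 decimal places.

The two most frequent reciprocal classes, + + + and se th sr, are the parental types, so the F1 was + + + / se th sr.
The two rarest classes, + th + and se + sr, are the double crossovers. Comparing them with the parentals, only the th allele has switched, so th is the middle locus and the order is se – th – sr.
se–th: (332 + 67)/2322 = 0.1718; th–sr: (369 + 67)/2322 = 0.1878.
Expected DCO frequency = 0.1718 × 0.1878 ≈ 0.03226; observed = 67/2322 ≈ 0.02885.
Coefficient of coincidence = 0.02885/0.03226 ≈ 0.89.

0.89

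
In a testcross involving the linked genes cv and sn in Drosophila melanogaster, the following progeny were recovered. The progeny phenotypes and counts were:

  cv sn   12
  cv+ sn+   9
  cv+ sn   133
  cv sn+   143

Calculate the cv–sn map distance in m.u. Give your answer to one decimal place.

The two most frequent classes, cv+ sn (133) and cv sn+ (143), are the parental types, so the F1 was cv+ sn / cv sn+.
The recombinant classes are cv+ sn+ and cv sn: 9 + 12 = 21.
Recombination frequency = 21/297 = 0.0707 ≈ 7.1%, i.e. 7.1 m.u.

7.1 m.u.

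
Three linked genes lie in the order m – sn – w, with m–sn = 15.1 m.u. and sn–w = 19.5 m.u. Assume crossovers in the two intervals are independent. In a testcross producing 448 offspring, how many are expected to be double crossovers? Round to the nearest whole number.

13

Map distances give recombination frequencies of 0.151 and 0.195 for the two intervals.
With no interference, expected double-crossover frequency = 0.151 × 0.195 = 0.02944.
Expected number = 0.02944 × 448 = 13.19 ≈ 13.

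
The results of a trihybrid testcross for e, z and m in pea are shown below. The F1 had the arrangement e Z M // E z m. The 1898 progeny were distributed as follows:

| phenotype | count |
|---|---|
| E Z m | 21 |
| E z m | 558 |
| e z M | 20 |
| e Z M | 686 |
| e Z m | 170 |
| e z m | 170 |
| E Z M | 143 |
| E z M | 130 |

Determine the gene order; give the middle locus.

The two rarest classes, e z M and E Z m, are the double crossovers. Comparing them with the parentals, only the z allele has switched, so z is the middle locus and the order is e – z – m.

z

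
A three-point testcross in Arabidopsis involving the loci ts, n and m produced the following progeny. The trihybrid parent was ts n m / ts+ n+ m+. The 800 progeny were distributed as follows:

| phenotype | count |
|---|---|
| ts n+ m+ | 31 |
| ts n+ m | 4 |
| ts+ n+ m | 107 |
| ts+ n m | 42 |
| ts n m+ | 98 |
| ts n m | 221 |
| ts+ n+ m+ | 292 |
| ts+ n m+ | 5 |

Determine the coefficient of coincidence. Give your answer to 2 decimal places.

0.41

The two rarest classes, ts n+ m and ts+ n m+, are the double crossovers. Comparing them with the parentals, only the n allele has switched, so n is the middle locus and the order is ts – n – m.
ts–n: (73 + 9)/800 = 0.1025; n–m: (205 + 9)/800 = 0.2675.
Expected DCO frequency = 0.1025 × 0.2675 ≈ 0.02742; observed = 9/800 ≈ 0.01125.
Coefficient of coincidence = 0.01125/0.02742 ≈ 0.41.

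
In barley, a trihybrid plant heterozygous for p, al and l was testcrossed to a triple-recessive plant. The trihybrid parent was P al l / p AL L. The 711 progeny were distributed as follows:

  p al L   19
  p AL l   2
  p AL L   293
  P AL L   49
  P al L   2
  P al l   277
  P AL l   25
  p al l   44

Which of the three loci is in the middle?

l

The two rarest classes, P al L and p AL l, are the double crossovers. Comparing them with the parentals, only the l allele has switched, so l is the middle locus and the order is al – l – p.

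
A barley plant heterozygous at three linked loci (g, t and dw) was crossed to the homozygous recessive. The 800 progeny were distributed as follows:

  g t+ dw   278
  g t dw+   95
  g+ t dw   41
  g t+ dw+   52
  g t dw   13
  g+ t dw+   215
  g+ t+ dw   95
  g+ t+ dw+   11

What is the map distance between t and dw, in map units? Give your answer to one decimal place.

14.6 map units

The two most frequent reciprocal classes, g+ t dw+ and g t+ dw, are the parental types, so the F1 was g+ t dw+ / g t+ dw.
The two rarest classes, g+ t+ dw+ and g t dw, are the double crossovers. Comparing them with the parentals, only the t allele has switched, so t is the middle locus and the order is g – t – dw.
Crossovers in the t–dw interval produce the single-crossover classes g+ t dw and g t+ dw+ (41 + 52 = 93) plus the double crossovers (24).
RF(t–dw) = (93 + 24) / 800 = 117/800 = 0.1462 → 14.6 map units.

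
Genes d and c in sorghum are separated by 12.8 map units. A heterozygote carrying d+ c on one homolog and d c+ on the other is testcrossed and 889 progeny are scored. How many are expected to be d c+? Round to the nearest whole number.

A map distance of 12.8 map units corresponds to a recombination frequency of 0.128.
The F1 is d+ c / d c+, so d c+ is a parental gamete class with expected frequency (1 − r)/2 = 0.872/2 = 0.4360.
Expected number = 0.4360 × 889 = 387.60 ≈ 388.

388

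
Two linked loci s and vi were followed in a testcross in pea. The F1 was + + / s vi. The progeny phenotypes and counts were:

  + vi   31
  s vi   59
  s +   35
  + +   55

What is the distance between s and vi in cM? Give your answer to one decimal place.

The recombinant classes are + vi and s +: 31 + 35 = 66.
Recombination frequency = 66/180 = 0.3667 ≈ 36.7%, i.e. 36.7 cM.

36.7 cM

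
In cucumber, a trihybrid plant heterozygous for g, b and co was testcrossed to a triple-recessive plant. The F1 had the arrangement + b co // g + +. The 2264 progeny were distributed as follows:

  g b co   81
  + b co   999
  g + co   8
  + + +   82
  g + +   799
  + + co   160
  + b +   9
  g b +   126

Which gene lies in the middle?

co

The two rarest classes, + b + and g + co, are the double crossovers. Comparing them with the parentals, only the co allele has switched, so co is the middle locus and the order is b – co – g.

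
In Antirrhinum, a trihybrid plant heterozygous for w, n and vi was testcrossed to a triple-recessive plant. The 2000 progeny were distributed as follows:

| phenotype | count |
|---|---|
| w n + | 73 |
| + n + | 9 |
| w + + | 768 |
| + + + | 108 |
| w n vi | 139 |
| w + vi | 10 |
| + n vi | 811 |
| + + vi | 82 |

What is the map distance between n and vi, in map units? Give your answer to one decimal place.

8.7 map units

The two most frequent reciprocal classes, w + + and + n vi, are the parental types, so the F1 was w + + / + n vi.
The two rarest classes, w + vi and + n +, are the double crossovers. Comparing them with the parentals, only the vi allele has switched, so vi is the middle locus and the order is n – vi – w.
Crossovers in the n–vi interval produce the single-crossover classes w n + and + + vi (73 + 82 = 155) plus the double crossovers (19).
RF(n–vi) = (155 + 19) / 2000 = 174/2000 = 0.0870 → 8.7 map units.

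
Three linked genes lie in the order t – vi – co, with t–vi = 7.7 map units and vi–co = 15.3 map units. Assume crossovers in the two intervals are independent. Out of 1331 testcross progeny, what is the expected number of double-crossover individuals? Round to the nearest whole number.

16

Map distances give recombination frequencies of 0.077 and 0.153 for the two intervals.
With no interference, expected double-crossover frequency = 0.077 × 0.153 = 0.01178.
Expected number = 0.01178 × 1331 = 15.68 ≈ 16.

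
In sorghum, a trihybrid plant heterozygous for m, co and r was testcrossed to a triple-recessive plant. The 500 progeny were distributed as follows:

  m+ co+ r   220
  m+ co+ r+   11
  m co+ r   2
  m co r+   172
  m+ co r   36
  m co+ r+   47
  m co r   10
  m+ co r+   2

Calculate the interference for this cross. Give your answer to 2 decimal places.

0.08

The two most frequent reciprocal classes, m co r+ and m+ co+ r, are the parental types, so the F1 was m co r+ / m+ co+ r.
The two rarest classes, m+ co r+ and m co+ r, are the double crossovers. Comparing them with the parentals, only the m allele has switched, so m is the middle locus and the order is co – m – r.
co–m: (83 + 4)/500 = 0.1740; m–r: (21 + 4)/500 = 0.0500.
Expected DCO frequency = 0.1740 × 0.0500 ≈ 0.00870; observed = 4/500 ≈ 0.00800.
Coefficient of coincidence = 0.00800/0.00870 ≈ 0.92; interference = 1 − 0.92 = 0.08.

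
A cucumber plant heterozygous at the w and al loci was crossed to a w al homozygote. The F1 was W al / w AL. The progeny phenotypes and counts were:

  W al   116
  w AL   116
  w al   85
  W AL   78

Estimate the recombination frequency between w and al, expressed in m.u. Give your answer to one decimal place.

41.3 m.u.

The recombinant classes are W AL and w al: 78 + 85 = 163.
Recombination frequency = 163/395 = 0.4127 ≈ 41.3%, i.e. 41.3 m.u.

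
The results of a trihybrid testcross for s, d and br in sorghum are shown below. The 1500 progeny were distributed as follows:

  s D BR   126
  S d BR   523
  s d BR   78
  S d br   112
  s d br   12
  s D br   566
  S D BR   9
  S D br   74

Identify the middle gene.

The two most frequent reciprocal classes, s D br and S d BR, are the parental types, so the F1 was s D br / S d BR.
The two rarest classes, s d br and S D BR, are the double crossovers. Comparing them with the parentals, only the d allele has switched, so d is the middle locus and the order is s – d – br.

d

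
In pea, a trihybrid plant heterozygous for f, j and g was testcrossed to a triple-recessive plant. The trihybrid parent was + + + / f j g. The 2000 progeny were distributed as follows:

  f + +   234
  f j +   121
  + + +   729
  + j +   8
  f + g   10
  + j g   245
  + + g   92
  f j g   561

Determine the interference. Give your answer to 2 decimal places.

The two rarest classes, + j + and f + g, are the double crossovers. Comparing them with the parentals, only the j allele has switched, so j is the middle locus and the order is f – j – g.
f–j: (479 + 18)/2000 = 0.2485; j–g: (213 + 18)/2000 = 0.1155.
Expected DCO frequency = 0.2485 × 0.1155 ≈ 0.02870; observed = 18/2000 ≈ 0.00900.
Coefficient of coincidence = 0.00900/0.02870 ≈ 0.31; interference = 1 − 0.31 = 0.69.

0.69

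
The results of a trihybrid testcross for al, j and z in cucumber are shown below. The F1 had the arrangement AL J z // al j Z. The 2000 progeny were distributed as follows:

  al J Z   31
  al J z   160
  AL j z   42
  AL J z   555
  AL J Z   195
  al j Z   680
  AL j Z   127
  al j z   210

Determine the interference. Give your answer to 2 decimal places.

The two rarest classes, AL j z and al J Z, are the double crossovers. Comparing them with the parentals, only the j allele has switched, so j is the middle locus and the order is al – j – z.
al–j: (287 + 73)/2000 = 0.1800; j–z: (405 + 73)/2000 = 0.2390.
Expected DCO frequency = 0.1800 × 0.2390 ≈ 0.04302; observed = 73/2000 ≈ 0.03650.
Coefficient of coincidence = 0.03650/0.04302 ≈ 0.85; interference = 1 − 0.85 = 0.15.

0.15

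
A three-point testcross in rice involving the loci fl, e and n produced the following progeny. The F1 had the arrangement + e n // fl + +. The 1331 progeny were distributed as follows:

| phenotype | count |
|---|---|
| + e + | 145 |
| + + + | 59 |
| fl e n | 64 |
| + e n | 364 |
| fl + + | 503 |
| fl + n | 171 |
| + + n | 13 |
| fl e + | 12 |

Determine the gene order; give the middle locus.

The two rarest classes, + + n and fl e +, are the double crossovers. Comparing them with the parentals, only the e allele has switched, so e is the middle locus and the order is fl – e – n.

e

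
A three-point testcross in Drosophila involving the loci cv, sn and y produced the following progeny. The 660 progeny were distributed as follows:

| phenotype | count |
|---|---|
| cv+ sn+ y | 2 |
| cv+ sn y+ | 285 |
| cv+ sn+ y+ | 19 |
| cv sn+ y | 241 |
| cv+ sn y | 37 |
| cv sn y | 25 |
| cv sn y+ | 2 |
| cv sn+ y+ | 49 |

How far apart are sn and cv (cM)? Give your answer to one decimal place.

The two most frequent reciprocal classes, cv sn+ y and cv+ sn y+, are the parental types, so the F1 was cv sn+ y / cv+ sn y+.
The two rarest classes, cv+ sn+ y and cv sn y+, are the double crossovers. Comparing them with the parentals, only the cv allele has switched, so cv is the middle locus and the order is sn – cv – y.
Crossovers in the sn–cv interval produce the single-crossover classes cv sn y and cv+ sn+ y+ (25 + 19 = 44) plus the double crossovers (4).
RF(sn–cv) = (44 + 4) / 660 = 48/660 = 0.0727 → 7.3 cM.

7.3 cM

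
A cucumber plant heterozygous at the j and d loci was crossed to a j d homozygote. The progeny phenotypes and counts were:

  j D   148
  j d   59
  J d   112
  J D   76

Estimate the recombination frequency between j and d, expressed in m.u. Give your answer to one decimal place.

34.2 m.u.

The two most frequent classes, J d (112) and j D (148), are the parental types, so the F1 was J d / j D.
The recombinant classes are J D and j d: 76 + 59 = 135.
Recombination frequency = 135/395 = 0.3418 ≈ 34.2%, i.e. 34.2 m.u.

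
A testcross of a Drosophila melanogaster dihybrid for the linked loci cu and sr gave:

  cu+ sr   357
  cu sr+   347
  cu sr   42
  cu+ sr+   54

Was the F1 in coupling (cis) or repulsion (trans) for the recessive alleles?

The two most frequent classes are cu+ sr (357) and cu sr+ (347); these are the parental (non-recombinant) types.
So the F1 carried cu+ sr on one chromosome and cu sr+ on the other — the recessive alleles are on opposite chromosomes (trans / repulsion).

trans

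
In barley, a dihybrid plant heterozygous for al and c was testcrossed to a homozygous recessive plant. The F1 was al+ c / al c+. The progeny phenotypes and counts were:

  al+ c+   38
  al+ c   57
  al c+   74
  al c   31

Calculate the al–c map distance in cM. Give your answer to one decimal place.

The recombinant classes are al+ c+ and al c: 38 + 31 = 69.
Recombination frequency = 69/200 = 0.3450 ≈ 34.5%, i.e. 34.5 cM.

34.5 cM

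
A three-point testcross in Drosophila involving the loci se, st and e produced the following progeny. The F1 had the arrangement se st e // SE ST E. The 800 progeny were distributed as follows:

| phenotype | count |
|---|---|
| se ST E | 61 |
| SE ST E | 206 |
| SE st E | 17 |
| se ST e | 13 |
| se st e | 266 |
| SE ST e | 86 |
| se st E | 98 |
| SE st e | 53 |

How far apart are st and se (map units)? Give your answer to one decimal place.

18.0 map units

The two rarest classes, se ST e and SE st E, are the double crossovers. Comparing them with the parentals, only the st allele has switched, so st is the middle locus and the order is e – st – se.
Crossovers in the st–se interval produce the single-crossover classes SE st e and se ST E (53 + 61 = 114) plus the double crossovers (30).
RF(st–se) = (114 + 30) / 800 = 144/800 = 0.1800 → 18.0 map units.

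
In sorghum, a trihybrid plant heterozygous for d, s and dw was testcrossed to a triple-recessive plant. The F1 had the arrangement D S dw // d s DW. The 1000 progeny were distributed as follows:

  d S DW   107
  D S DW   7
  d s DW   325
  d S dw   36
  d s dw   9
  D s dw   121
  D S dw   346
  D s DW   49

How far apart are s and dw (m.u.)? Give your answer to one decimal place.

24.4 m.u.

The two rarest classes, D S DW and d s dw, are the double crossovers. Comparing them with the parentals, only the dw allele has switched, so dw is the middle locus and the order is d – dw – s.
Crossovers in the dw–s interval produce the single-crossover classes D s dw and d S DW (121 + 107 = 228) plus the double crossovers (16).
RF(dw–s) = (228 + 16) / 1000 = 244/1000 = 0.2440 → 24.4 m.u.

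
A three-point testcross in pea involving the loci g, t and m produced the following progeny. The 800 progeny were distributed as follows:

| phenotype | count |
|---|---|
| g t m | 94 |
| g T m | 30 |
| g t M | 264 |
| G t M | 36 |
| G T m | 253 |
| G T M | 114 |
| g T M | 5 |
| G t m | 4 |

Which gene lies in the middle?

The two most frequent reciprocal classes, G T m and g t M, are the parental types, so the F1 was G T m / g t M.
The two rarest classes, G t m and g T M, are the double crossovers. Comparing them with the parentals, only the t allele has switched, so t is the middle locus and the order is m – t – g.

t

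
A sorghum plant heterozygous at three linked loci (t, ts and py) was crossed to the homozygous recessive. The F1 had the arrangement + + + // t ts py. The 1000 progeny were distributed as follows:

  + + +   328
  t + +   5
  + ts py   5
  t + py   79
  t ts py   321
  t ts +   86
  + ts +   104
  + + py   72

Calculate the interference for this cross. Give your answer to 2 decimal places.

The two rarest classes, t + + and + ts py, are the double crossovers. Comparing them with the parentals, only the t allele has switched, so t is the middle locus and the order is ts – t – py.
ts–t: (183 + 10)/1000 = 0.1930; t–py: (158 + 10)/1000 = 0.1680.
Expected DCO frequency = 0.1930 × 0.1680 ≈ 0.03242; observed = 10/1000 ≈ 0.01000.
Coefficient of coincidence = 0.01000/0.03242 ≈ 0.31; interference = 1 − 0.31 = 0.69.

0.69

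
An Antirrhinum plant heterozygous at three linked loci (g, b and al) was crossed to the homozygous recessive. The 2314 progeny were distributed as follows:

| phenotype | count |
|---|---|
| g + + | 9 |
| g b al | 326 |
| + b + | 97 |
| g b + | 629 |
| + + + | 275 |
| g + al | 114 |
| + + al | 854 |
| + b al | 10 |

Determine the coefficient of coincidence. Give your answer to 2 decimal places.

The two most frequent reciprocal classes, + + al and g b +, are the parental types, so the F1 was + + al / g b +.
The two rarest classes, + b al and g + +, are the double crossovers. Comparing them with the parentals, only the b allele has switched, so b is the middle locus and the order is al – b – g.
al–b: (601 + 19)/2314 = 0.2679; b–g: (211 + 19)/2314 = 0.0994.
Expected DCO frequency = 0.2679 × 0.0994 ≈ 0.02663; observed = 19/2314 ≈ 0.00821.
Coefficient of coincidence = 0.00821/0.02663 ≈ 0.31.

0.31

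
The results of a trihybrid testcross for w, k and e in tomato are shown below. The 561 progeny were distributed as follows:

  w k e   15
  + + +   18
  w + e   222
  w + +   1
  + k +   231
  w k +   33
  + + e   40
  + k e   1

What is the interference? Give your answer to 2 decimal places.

0.57

The two most frequent reciprocal classes, + k + and w + e, are the parental types, so the F1 was + k + / w + e.
The two rarest classes, + k e and w + +, are the double crossovers. Comparing them with the parentals, only the e allele has switched, so e is the middle locus and the order is k – e – w.
k–e: (33 + 2)/561 = 0.0624; e–w: (73 + 2)/561 = 0.1337.
Expected DCO frequency = 0.0624 × 0.1337 ≈ 0.00834; observed = 2/561 ≈ 0.00357.
Coefficient of coincidence = 0.00357/0.00834 ≈ 0.43; interference = 1 − 0.43 = 0.57.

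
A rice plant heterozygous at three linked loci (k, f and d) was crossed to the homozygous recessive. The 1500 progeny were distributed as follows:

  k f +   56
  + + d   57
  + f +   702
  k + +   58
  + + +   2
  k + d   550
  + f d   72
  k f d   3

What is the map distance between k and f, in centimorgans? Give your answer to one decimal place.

7.9 centimorgans

The two most frequent reciprocal classes, k + d and + f +, are the parental types, so the F1 was k + d / + f +.
The two rarest classes, k f d and + + +, are the double crossovers. Comparing them with the parentals, only the f allele has switched, so f is the middle locus and the order is d – f – k.
Crossovers in the f–k interval produce the single-crossover classes + + d and k f + (57 + 56 = 113) plus the double crossovers (5).
RF(f–k) = (113 + 5) / 1500 = 118/1500 = 0.0787 → 7.9 centimorgans.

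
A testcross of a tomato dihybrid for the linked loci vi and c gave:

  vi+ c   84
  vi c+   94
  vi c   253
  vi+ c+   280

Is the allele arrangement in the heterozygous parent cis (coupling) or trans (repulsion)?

cis

The two most frequent classes are vi+ c+ (280) and vi c (253); these are the parental (non-recombinant) types.
So the F1 carried vi+ c+ on one chromosome and vi c on the other — the recessive alleles are on the same chromosome (cis / coupling).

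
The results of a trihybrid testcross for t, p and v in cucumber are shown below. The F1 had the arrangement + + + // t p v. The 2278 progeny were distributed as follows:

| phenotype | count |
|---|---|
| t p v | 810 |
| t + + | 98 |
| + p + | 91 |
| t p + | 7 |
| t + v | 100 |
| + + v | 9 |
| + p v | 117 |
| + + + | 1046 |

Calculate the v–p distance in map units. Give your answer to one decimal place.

9.1 map units

The two rarest classes, + + v and t p +, are the double crossovers. Comparing them with the parentals, only the v allele has switched, so v is the middle locus and the order is t – v – p.
Crossovers in the v–p interval produce the single-crossover classes + p + and t + v (91 + 100 = 191) plus the double crossovers (16).
RF(v–p) = (191 + 16) / 2278 = 207/2278 = 0.0909 → 9.1 map units.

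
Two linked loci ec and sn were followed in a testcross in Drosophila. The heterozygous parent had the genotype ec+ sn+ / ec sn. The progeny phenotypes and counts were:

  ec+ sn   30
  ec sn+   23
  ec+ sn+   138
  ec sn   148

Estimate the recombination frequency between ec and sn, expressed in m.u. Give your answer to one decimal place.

15.6 m.u.

The recombinant classes are ec+ sn and ec sn+: 30 + 23 = 53.
Recombination frequency = 53/339 = 0.1563 ≈ 15.6%, i.e. 15.6 m.u.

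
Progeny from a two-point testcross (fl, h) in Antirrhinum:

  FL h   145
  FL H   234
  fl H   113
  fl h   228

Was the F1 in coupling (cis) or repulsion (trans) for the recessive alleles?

The two most frequent classes are FL H (234) and fl h (228); these are the parental (non-recombinant) types.
So the F1 carried FL H on one chromosome and fl h on the other — the recessive alleles are on the same chromosome (cis / coupling).

cis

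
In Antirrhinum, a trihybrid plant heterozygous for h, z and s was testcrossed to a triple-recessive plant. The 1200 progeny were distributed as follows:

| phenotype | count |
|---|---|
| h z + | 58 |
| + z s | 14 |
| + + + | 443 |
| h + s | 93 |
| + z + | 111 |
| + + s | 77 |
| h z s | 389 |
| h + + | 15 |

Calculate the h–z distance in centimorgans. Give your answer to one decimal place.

19.4 centimorgans

The two most frequent reciprocal classes, h z s and + + +, are the parental types, so the F1 was h z s / + + +.
The two rarest classes, + z s and h + +, are the double crossovers. Comparing them with the parentals, only the h allele has switched, so h is the middle locus and the order is s – h – z.
Crossovers in the h–z interval produce the single-crossover classes h + s and + z + (93 + 111 = 204) plus the double crossovers (29).
RF(h–z) = (204 + 29) / 1200 = 233/1200 = 0.1942 → 19.4 centimorgans.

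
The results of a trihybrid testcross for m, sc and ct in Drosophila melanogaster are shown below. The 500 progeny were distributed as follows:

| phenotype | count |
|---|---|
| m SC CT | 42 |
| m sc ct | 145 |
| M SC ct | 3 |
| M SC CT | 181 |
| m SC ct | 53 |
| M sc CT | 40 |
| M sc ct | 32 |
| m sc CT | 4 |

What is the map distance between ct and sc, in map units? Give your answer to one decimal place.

The two most frequent reciprocal classes, M SC CT and m sc ct, are the parental types, so the F1 was M SC CT / m sc ct.
The two rarest classes, M SC ct and m sc CT, are the double crossovers. Comparing them with the parentals, only the ct allele has switched, so ct is the middle locus and the order is m – ct – sc.
Crossovers in the ct–sc interval produce the single-crossover classes M sc CT and m SC ct (40 + 53 = 93) plus the double crossovers (7).
RF(ct–sc) = (93 + 7) / 500 = 100/500 = 0.2000 → 20.0 map units.

20.0 map units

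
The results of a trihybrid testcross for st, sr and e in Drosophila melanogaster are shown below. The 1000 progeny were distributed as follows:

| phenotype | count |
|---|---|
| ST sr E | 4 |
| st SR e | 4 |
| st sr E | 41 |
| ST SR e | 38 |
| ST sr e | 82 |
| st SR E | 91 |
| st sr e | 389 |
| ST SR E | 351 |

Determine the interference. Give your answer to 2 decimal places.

0.49

The two most frequent reciprocal classes, ST SR E and st sr e, are the parental types, so the F1 was ST SR E / st sr e.
The two rarest classes, ST sr E and st SR e, are the double crossovers. Comparing them with the parentals, only the sr allele has switched, so sr is the middle locus and the order is st – sr – e.
st–sr: (173 + 8)/1000 = 0.1810; sr–e: (79 + 8)/1000 = 0.0870.
Expected DCO frequency = 0.1810 × 0.0870 ≈ 0.01575; observed = 8/1000 ≈ 0.00800.
Coefficient of coincidence = 0.00800/0.01575 ≈ 0.51; interference = 1 − 0.51 = 0.49.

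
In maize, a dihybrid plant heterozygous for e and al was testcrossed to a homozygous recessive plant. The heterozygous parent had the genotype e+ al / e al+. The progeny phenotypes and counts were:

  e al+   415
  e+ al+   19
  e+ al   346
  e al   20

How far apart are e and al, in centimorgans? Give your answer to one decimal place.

4.9 centimorgans

The recombinant classes are e+ al+ and e al: 19 + 20 = 39.
Recombination frequency = 39/800 = 0.0488 ≈ 4.9%, i.e. 4.9 centimorgans.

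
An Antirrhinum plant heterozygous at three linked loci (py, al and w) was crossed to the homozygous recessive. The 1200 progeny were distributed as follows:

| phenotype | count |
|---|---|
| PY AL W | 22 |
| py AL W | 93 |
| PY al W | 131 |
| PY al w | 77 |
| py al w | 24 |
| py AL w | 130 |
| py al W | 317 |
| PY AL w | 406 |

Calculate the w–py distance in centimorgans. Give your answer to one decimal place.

The two most frequent reciprocal classes, PY AL w and py al W, are the parental types, so the F1 was PY AL w / py al W.
The two rarest classes, PY AL W and py al w, are the double crossovers. Comparing them with the parentals, only the w allele has switched, so w is the middle locus and the order is al – w – py.
Crossovers in the w–py interval produce the single-crossover classes py AL w and PY al W (130 + 131 = 261) plus the double crossovers (46).
RF(w–py) = (261 + 46) / 1200 = 307/1200 = 0.2558 → 25.6 centimorgans.

25.6 centimorgans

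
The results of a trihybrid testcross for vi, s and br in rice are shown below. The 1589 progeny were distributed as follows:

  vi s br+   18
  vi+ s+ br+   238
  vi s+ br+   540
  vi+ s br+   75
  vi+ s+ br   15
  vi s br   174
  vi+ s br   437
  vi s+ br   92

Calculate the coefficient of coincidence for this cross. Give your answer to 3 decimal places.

0.589

The two most frequent reciprocal classes, vi s+ br+ and vi+ s br, are the parental types, so the F1 was vi s+ br+ / vi+ s br.
The two rarest classes, vi s br+ and vi+ s+ br, are the double crossovers. Comparing them with the parentals, only the s allele has switched, so s is the middle locus and the order is br – s – vi.
br–s: (167 + 33)/1589 = 0.1259; s–vi: (412 + 33)/1589 = 0.2801.
Expected DCO frequency = 0.1259 × 0.2801 ≈ 0.03526; observed = 33/1589 ≈ 0.02077.
Coefficient of coincidence = 0.02077/0.03526 ≈ 0.589.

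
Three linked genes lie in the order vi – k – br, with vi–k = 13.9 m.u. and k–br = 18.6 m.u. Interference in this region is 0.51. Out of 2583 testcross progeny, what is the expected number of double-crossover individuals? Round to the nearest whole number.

33

Map distances give recombination frequencies of 0.139 and 0.186 for the two intervals.
With interference 0.51 (so coincidence = 0.49), expected double-crossover frequency = 0.139 × 0.186 × 0.49 = 0.01267.
Expected number = 0.01267 × 2583 = 32.72 ≈ 33.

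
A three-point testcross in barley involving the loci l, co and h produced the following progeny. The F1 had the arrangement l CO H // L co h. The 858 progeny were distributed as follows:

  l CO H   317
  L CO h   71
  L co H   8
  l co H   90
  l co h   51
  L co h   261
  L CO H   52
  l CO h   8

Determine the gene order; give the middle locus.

The two rarest classes, l CO h and L co H, are the double crossovers. Comparing them with the parentals, only the h allele has switched, so h is the middle locus and the order is co – h – l.

h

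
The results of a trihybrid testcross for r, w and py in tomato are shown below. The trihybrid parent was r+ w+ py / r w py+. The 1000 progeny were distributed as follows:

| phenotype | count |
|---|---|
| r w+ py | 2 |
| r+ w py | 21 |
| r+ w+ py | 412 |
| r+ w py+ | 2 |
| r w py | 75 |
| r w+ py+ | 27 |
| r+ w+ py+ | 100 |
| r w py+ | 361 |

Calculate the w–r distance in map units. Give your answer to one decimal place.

The two rarest classes, r w+ py and r+ w py+, are the double crossovers. Comparing them with the parentals, only the r allele has switched, so r is the middle locus and the order is w – r – py.
Crossovers in the w–r interval produce the single-crossover classes r+ w py and r w+ py+ (21 + 27 = 48) plus the double crossovers (4).
RF(w–r) = (48 + 4) / 1000 = 52/1000 = 0.0520 → 5.2 map units.

5.2 map units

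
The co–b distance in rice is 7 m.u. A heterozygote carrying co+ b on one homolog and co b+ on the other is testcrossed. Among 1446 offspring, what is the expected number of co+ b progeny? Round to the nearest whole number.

672

A map distance of 7 m.u. corresponds to a recombination frequency of 0.070.
The F1 is co+ b / co b+, so co+ b is a parental gamete class with expected frequency (1 − r)/2 = 0.930/2 = 0.4650.
Expected number = 0.4650 × 1446 = 672.39 ≈ 672.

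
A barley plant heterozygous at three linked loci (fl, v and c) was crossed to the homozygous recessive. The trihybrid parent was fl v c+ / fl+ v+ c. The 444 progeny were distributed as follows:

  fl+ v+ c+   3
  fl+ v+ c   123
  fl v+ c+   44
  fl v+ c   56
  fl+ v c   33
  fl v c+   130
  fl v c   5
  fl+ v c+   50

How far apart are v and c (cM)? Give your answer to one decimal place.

The two rarest classes, fl v c and fl+ v+ c+, are the double crossovers. Comparing them with the parentals, only the c allele has switched, so c is the middle locus and the order is fl – c – v.
Crossovers in the c–v interval produce the single-crossover classes fl v+ c+ and fl+ v c (44 + 33 = 77) plus the double crossovers (8).
RF(c–v) = (77 + 8) / 444 = 85/444 = 0.1914 → 19.1 cM.

19.1 cM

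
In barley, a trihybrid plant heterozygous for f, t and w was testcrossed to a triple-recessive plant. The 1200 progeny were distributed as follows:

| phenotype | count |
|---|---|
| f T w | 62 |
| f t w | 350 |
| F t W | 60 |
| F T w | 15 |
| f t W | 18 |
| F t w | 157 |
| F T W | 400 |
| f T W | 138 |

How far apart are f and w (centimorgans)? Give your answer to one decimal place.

The two most frequent reciprocal classes, F T W and f t w, are the parental types, so the F1 was F T W / f t w.
The two rarest classes, F T w and f t W, are the double crossovers. Comparing them with the parentals, only the w allele has switched, so w is the middle locus and the order is f – w – t.
Crossovers in the f–w interval produce the single-crossover classes f T W and F t w (138 + 157 = 295) plus the double crossovers (33).
RF(f–w) = (295 + 33) / 1200 = 328/1200 = 0.2733 → 27.3 centimorgans.

27.3 centimorgans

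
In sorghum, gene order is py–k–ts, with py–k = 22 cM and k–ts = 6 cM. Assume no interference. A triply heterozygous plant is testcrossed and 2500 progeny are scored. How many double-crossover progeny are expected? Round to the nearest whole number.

33

Map distances give recombination frequencies of 0.220 and 0.060 for the two intervals.
With no interference, expected double-crossover frequency = 0.220 × 0.060 = 0.01320.
Expected number = 0.01320 × 2500 = 33.00 ≈ 33.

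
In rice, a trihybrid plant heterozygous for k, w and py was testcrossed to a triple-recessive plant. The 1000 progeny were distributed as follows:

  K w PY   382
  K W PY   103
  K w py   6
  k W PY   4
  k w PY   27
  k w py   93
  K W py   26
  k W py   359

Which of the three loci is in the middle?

The two most frequent reciprocal classes, k W py and K w PY, are the parental types, so the F1 was k W py / K w PY.
The two rarest classes, k W PY and K w py, are the double crossovers. Comparing them with the parentals, only the py allele has switched, so py is the middle locus and the order is w – py – k.

py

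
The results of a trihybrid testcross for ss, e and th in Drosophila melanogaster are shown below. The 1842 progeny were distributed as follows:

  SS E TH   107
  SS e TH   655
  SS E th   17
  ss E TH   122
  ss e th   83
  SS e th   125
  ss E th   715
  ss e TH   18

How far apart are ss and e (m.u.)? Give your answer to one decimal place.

12.2 m.u.

The two most frequent reciprocal classes, ss E th and SS e TH, are the parental types, so the F1 was ss E th / SS e TH.
The two rarest classes, SS E th and ss e TH, are the double crossovers. Comparing them with the parentals, only the ss allele has switched, so ss is the middle locus and the order is th – ss – e.
Crossovers in the ss–e interval produce the single-crossover classes ss e th and SS E TH (83 + 107 = 190) plus the double crossovers (35).
RF(ss–e) = (190 + 35) / 1842 = 225/1842 = 0.1221 → 12.2 m.u.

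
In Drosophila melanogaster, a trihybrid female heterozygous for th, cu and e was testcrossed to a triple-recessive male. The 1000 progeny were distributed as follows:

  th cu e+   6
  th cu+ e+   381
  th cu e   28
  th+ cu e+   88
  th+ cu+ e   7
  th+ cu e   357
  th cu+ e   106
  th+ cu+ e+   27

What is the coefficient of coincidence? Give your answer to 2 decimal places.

0.92

The two most frequent reciprocal classes, th cu+ e+ and th+ cu e, are the parental types, so the F1 was th cu+ e+ / th+ cu e.
The two rarest classes, th cu e+ and th+ cu+ e, are the double crossovers. Comparing them with the parentals, only the cu allele has switched, so cu is the middle locus and the order is th – cu – e.
th–cu: (55 + 13)/1000 = 0.0680; cu–e: (194 + 13)/1000 = 0.2070.
Expected DCO frequency = 0.0680 × 0.2070 ≈ 0.01408; observed = 13/1000 ≈ 0.01300.
Coefficient of coincidence = 0.01300/0.01408 ≈ 0.92.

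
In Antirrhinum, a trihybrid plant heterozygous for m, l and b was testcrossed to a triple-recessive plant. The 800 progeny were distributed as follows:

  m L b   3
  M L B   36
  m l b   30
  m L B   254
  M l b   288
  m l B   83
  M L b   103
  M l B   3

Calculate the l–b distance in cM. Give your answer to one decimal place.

The two most frequent reciprocal classes, m L B and M l b, are the parental types, so the F1 was m L B / M l b.
The two rarest classes, m L b and M l B, are the double crossovers. Comparing them with the parentals, only the b allele has switched, so b is the middle locus and the order is l – b – m.
Crossovers in the l–b interval produce the single-crossover classes m l B and M L b (83 + 103 = 186) plus the double crossovers (6).
RF(l–b) = (186 + 6) / 800 = 192/800 = 0.2400 → 24.0 cM.

24.0 cM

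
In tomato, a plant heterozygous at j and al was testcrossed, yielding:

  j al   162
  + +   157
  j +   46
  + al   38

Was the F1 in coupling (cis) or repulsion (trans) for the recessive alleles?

cis

The two most frequent classes are + + (157) and j al (162); these are the parental (non-recombinant) types.
So the F1 carried + + on one chromosome and j al on the other — the recessive alleles are on the same chromosome (cis / coupling).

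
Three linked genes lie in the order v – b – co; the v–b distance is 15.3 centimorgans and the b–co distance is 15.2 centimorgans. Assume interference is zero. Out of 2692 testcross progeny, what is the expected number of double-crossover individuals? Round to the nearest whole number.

Map distances give recombination frequencies of 0.153 and 0.152 for the two intervals.
With no interference, expected double-crossover frequency = 0.153 × 0.152 = 0.02326.
Expected number = 0.02326 × 2692 = 62.61 ≈ 63.

63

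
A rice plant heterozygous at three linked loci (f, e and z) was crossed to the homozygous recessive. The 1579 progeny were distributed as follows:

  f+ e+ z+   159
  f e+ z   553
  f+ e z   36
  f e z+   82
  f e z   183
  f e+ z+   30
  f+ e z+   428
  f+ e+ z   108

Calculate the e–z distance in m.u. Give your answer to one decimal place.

25.8 m.u.

The two most frequent reciprocal classes, f e+ z and f+ e z+, are the parental types, so the F1 was f e+ z / f+ e z+.
The two rarest classes, f e+ z+ and f+ e z, are the double crossovers. Comparing them with the parentals, only the z allele has switched, so z is the middle locus and the order is e – z – f.
Crossovers in the e–z interval produce the single-crossover classes f e z and f+ e+ z+ (183 + 159 = 342) plus the double crossovers (66).
RF(e–z) = (342 + 66) / 1579 = 408/1579 = 0.2584 → 25.8 m.u.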